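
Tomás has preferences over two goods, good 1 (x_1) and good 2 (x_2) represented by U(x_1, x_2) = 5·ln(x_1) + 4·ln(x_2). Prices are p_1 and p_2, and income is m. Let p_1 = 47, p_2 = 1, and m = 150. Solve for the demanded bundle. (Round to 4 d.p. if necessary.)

x_1* = 1.773, x_2* = 66.6667

MU_x_1/MU_x_2 = (5·x_2)/(4·x_1); tangency sets this equal to p_1/p_2.
Rearranging, p_2·x_2 = (4/5)·p_1·x_1. Substituting into the budget gives p_1·x_1·(1 + (4/5)) = m.
Demand: x_1*(p_1,p_2,m) = 5/9·m/p_1 and x_2* = 4/9·m/p_2.
At p_1=47, p_2=1, m=150: x_1* = 5/9·150/47 = 1.773, x_2* = 66.6667.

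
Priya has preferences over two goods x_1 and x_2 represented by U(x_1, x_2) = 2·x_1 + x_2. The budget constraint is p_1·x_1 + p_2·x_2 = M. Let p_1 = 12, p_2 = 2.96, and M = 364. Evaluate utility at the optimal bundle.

V = 122.973

x_2 gives more utility per dollar, so spend all income on x_2: x_2* = M/p_2, x_1* = 0.
Numerically: x_1* = 0, x_2* = 122.973.
Utility at the optimum: U(0, 122.973) = 122.973.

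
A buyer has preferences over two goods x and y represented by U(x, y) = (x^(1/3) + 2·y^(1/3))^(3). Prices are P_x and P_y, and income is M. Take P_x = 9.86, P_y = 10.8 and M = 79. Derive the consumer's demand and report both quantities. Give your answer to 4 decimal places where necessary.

MRS = MU_x/MU_y = (1/2)·(y/x)^(2/3). Set equal to P_x/P_y.
Hence y/x = (2·P_x/P_y)^(1/(2/3)), i.e. raised to the 1.5 power.
With the ratio pinned down, the budget gives x* = M/(P_x + P_y·(y/x)) and y* = (y/x)·x*.
Numerically y/x = 2.467316, so x* = 79/(9.86 + 10.8·2.467316) = 2.164 and y* = 2.467316·2.164 = 5.3392.

x* = 2.164, y* = 5.3392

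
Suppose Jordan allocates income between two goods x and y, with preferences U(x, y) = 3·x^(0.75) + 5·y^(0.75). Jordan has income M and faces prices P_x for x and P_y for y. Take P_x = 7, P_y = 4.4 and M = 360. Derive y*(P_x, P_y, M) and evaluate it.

MU_x ∝ 3·x^(-0.25), MU_y ∝ 5·y^(-0.25), so MRS = (3/5)·(y/x)^(0.25) = P_x/P_y.
Solve for the ratio: y/x = [(5/3)·P_x/P_y]^(4).
Substitute y = (y/x)·x into the budget: x* = M/(P_x + P_y·(y/x)).
Numerically y/x = 49.428389, so x* = 360/(7 + 4.4·49.428389) = 1.6037 and y* = 49.428389·1.6037 = 79.2669.

y* = 79.2669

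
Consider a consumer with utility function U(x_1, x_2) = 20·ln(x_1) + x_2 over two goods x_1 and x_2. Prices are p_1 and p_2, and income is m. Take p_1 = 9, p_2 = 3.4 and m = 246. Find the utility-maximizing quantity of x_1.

x_1* = 7.5556

Set MRS = p_1/p_2: (20/x_1)/1 = p_1/p_2.
So x_1*(p_1,p_2) = 20·p_2/p_1, independent of income; and x_2* = (m − 20·p_2)/p_2.
At the given prices: x_1* = 20·3.4/9 = 7.5556.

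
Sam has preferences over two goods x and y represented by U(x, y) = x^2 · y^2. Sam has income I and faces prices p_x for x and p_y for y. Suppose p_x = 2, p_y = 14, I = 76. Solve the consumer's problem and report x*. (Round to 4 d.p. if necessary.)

x* = 19

The MRS is y/x. Set MRS = p_x/p_y.
Rearranging, p_y·y = p_x·x. Substituting into the budget gives p_x·x·(1 + 1) = I.
Demand: x*(p_x,p_y,I) = 0.5·I/p_x and y* = 0.5·I/p_y.
At p_x=2, p_y=14, I=76: x* = 0.5·76/2 = 19.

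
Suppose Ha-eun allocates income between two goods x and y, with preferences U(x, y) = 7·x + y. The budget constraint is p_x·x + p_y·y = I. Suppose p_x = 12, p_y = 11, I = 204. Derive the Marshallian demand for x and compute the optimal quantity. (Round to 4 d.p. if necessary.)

Perfect substitutes: compare marginal utility per dollar. 7/p_x vs 1/p_y → 0.5833 vs 0.0909.
x gives more utility per dollar, so spend all income on x: x* = I/p_x, y* = 0.
Numerically: x* = 17, y* = 0.

x* = 17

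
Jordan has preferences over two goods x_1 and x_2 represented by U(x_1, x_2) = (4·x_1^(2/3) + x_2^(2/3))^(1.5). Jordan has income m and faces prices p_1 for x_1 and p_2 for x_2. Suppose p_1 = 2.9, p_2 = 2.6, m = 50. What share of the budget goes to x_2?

share on x_2 = 0.0191

MU_x_1 ∝ 4·x_1^(-1/3), MU_x_2 ∝ x_2^(-1/3), so MRS = 4·(x_2/x_1)^(1/3) = p_1/p_2.
Hence x_2/x_1 = ((1/4)·p_1/p_2)^(1/(1/3)), i.e. raised to the 3 power.
With the ratio pinned down, the budget gives x_1* = m/(p_1 + p_2·(x_2/x_1)) and x_2* = (x_2/x_1)·x_1*.
Numerically x_2/x_1 = 0.021682, so x_1* = 50/(2.9 + 2.6·0.021682) = 16.9126 and x_2* = 0.021682·16.9126 = 0.3667.
Expenditure on x_2: 2.6·0.3667 = 0.9534; share = 0.0191.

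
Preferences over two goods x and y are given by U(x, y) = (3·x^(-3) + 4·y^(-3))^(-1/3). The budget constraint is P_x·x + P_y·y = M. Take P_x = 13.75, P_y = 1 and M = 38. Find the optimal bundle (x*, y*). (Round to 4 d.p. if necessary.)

x* = 2.4021, y* = 4.9706

MRS = MU_x/MU_y = (3/4)·(y/x)^(4). Set equal to P_x/P_y.
Solve for the ratio: y/x = [(4/3)·P_x/P_y]^(0.25).
With the ratio pinned down, the budget gives x* = M/(P_x + P_y·(y/x)) and y* = (y/x)·x*.
Numerically y/x = 2.069238, so x* = 38/(13.75 + 1·2.069238) = 2.4021 and y* = 2.069238·2.4021 = 4.9706.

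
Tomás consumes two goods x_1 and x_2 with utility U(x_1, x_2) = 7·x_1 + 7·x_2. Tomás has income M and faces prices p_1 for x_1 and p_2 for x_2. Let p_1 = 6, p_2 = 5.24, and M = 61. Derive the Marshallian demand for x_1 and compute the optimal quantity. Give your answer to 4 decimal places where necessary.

x_1* = 0

x_2 gives more utility per dollar, so spend all income on x_2: x_2* = M/p_2, x_1* = 0.
Numerically: x_1* = 0, x_2* = 11.6412.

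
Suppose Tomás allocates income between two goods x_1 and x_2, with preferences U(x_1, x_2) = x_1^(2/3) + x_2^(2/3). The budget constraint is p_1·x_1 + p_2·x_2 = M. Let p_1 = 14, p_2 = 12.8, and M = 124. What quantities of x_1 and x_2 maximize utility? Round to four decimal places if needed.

MRS = MU_x_1/MU_x_2 = (x_2/x_1)^(1/3). Set equal to p_1/p_2.
Hence x_2/x_1 = (p_1/p_2)^(1/(1/3)), i.e. raised to the 3 power.
With the ratio pinned down, the budget gives x_1* = M/(p_1 + p_2·(x_2/x_1)) and x_2* = (x_2/x_1)·x_1*.
Numerically x_2/x_1 = 1.308441, so x_1* = 124/(14 + 12.8·1.308441) = 4.0328 and x_2* = 1.308441·4.0328 = 5.2767.

x_1* = 4.0328, x_2* = 5.2767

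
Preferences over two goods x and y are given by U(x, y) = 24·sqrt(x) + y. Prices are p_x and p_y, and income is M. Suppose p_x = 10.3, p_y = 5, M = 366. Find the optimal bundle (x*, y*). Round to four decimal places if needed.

Set MRS = p_x/p_y: 12·x^(−1/2) = p_x/p_y.
Solve: √x = 12·p_y/p_x, so x*(p_x,p_y) = (12·p_y/p_x)², and y* = (M − p_x·x*)/p_y.
Plugging in: x* = (12·5/10.3)² = 33.9335, y* = 3.2971.

x* = 33.9335, y* = 3.2971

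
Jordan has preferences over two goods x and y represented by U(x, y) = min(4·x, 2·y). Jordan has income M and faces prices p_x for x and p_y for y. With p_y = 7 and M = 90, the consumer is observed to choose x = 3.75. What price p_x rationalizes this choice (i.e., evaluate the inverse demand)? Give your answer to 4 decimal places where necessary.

Leontief preferences: the optimum is at the kink where x/2 = y/4, i.e. y = 2·x.
Budget: p_x·x + p_y·2·x = M, so (2·p_x + 4·p_y)·x = 2·M.
Demand: x*(p_x,p_y,M) = 2·M/(2·p_x + 4·p_y), y* = 4·M/(2·p_x + 4·p_y).
Set x* = 3.75 in the demand function and solve for p_x: p_x = 10.

p_x = 10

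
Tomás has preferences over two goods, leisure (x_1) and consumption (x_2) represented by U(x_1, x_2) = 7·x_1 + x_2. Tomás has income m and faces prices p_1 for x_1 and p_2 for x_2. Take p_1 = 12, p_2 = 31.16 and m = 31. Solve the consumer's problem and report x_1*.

Linear utility — the consumer picks whichever good has higher MU/price: 7/12 = 0.5833 vs 1/31.16 = 0.0321.
x_1 gives more utility per dollar, so spend all income on x_1: x_1* = m/p_1, x_2* = 0.
Numerically: x_1* = 2.5833, x_2* = 0.

x_1* = 2.5833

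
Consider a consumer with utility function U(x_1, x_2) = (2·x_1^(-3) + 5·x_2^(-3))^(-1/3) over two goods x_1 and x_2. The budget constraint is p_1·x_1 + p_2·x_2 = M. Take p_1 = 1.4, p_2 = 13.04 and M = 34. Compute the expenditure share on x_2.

With the ratio pinned down, the budget gives x_1* = M/(p_1 + p_2·(x_2/x_1)) and x_2* = (x_2/x_1)·x_1*.
Numerically x_2/x_1 = 0.719776, so x_1* = 34/(1.4 + 13.04·0.719776) = 3.1523 and x_2* = 0.719776·3.1523 = 2.2689.
Expenditure on x_2: 13.04·2.2689 = 29.5868; share = 0.8702.

share on x_2 = 0.8702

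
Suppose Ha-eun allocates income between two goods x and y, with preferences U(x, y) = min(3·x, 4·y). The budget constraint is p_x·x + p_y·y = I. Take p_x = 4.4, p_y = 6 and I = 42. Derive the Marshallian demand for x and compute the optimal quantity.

Demand: x*(p_x,p_y,I) = 4·I/(4·p_x + 3·p_y), y* = 3·I/(4·p_x + 3·p_y).
Here 4·4.4 + 3·6 = 35.6, giving x* = 4.7191.

x* = 4.7191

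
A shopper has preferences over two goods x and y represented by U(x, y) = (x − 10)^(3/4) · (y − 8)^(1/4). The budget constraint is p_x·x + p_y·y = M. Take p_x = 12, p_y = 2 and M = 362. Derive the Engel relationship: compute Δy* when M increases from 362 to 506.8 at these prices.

Discretionary income = 362 − 10·12 − 8·2 = 226; y* = 8 + 0.25·226/2 = 36.25.
At M' = 506.8: y* = 54.35. Change: 54.35 − 36.25 = 18.1.

Δy* = 18.1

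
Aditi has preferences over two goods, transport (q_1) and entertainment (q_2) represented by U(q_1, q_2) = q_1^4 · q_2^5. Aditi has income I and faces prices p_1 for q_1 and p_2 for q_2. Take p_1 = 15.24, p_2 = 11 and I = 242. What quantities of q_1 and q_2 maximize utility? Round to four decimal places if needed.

q_1* = 7.0575, q_2* = 12.2222

Demand: q_1*(p_1,p_2,I) = 4/9·I/p_1 and q_2* = 5/9·I/p_2.
At p_1=15.24, p_2=11, I=242: q_1* = 4/9·242/15.24 = 7.0575, q_2* = 12.2222.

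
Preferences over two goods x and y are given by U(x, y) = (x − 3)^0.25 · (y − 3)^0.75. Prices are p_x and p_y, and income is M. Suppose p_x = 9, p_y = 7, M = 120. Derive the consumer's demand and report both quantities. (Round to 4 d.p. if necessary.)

x* = 5, y* = 10.7143

Let x' = x−3, y' = y−3. MRS = (1/3)·y'/x' = p_x/p_y.
After buying the subsistence bundle (3, 3), a share 0.25 of the remaining income goes to x: x* = 3 + 0.25·(M − 3p_x − 3p_y)/p_x.
Discretionary income = 120 − 3·9 − 3·7 = 72; x* = 3 + 0.25·72/9 = 5; y* = 3 + 0.75·72/7 = 10.7143.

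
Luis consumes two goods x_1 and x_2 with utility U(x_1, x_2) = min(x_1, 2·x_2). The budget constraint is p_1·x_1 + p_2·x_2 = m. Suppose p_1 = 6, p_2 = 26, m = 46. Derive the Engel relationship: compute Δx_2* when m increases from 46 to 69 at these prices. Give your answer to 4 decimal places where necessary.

Δx_2* = 0.6053

Leontief preferences: the optimum is at the kink where x_1/2 = x_2/1, i.e. x_2 = (1/2)·x_1.
Budget: p_1·x_1 + p_2·(1/2)·x_1 = m, so (2·p_1 + p_2)·x_1 = 2·m.
Demand: x_1*(p_1,p_2,m) = 2·m/(2·p_1 + p_2), x_2* = m/(2·p_1 + p_2).
Here 2·6 + 26 = 38, giving x_2* = 1.2105.
At m' = 69: x_2* = 1.8158. Change: 1.8158 − 1.2105 = 0.6053.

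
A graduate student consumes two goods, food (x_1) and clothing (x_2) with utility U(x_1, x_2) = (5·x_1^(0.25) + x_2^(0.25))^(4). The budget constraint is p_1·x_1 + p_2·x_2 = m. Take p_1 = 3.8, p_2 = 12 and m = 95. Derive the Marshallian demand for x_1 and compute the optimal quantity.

MU_x_1 ∝ 5·x_1^(-0.75), MU_x_2 ∝ x_2^(-0.75), so MRS = 5·(x_2/x_1)^(0.75) = p_1/p_2.
Hence x_2/x_1 = ((1/5)·p_1/p_2)^(1/(0.75)), i.e. raised to the 4/3 power.
With the ratio pinned down, the budget gives x_1* = m/(p_1 + p_2·(x_2/x_1)) and x_2* = (x_2/x_1)·x_1*.
Numerically x_2/x_1 = 0.025245, so x_1* = 95/(3.8 + 12·0.025245) = 23.1541.

x_1* = 23.1541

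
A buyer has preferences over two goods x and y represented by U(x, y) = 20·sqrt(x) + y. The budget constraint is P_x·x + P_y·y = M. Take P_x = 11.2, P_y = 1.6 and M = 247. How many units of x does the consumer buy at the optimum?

x* = 2.0408

Utility is quasi-linear in y; the FOC for x is 10/√x = P_x/P_y.
Thus x* = (10·P_y/P_x)² — independent of M — with the rest of income spent on y.
Plugging in: x* = (10·1.6/11.2)² = 2.0408.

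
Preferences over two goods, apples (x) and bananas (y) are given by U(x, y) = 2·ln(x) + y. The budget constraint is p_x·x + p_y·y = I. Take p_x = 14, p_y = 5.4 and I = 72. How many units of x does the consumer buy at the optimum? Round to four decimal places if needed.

x* = 0.7714

Set MRS = p_x/p_y: (2/x)/1 = p_x/p_y.
So x*(p_x,p_y) = 2·p_y/p_x, independent of income; and y* = (I − 2·p_y)/p_y.
At the given prices: x* = 2·5.4/14 = 0.7714.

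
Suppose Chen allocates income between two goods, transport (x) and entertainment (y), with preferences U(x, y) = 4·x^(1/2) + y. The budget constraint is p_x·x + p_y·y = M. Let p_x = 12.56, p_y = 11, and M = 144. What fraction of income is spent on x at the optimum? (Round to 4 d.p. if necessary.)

share on x = 0.2676

Utility is quasi-linear in y; the FOC for x is 2/√x = p_x/p_y.
Thus x* = (2·p_y/p_x)² — independent of M — with the rest of income spent on y.
Plugging in: x* = (2·11/12.56)² = 3.0681, y* = 9.5877.
Expenditure on x: 12.56·3.0681 = 38.535; share = 0.2676.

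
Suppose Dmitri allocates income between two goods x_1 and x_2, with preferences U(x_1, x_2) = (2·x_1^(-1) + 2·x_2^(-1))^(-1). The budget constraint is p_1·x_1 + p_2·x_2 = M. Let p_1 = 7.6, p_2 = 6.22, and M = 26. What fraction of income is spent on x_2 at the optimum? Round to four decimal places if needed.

Substitute x_2 = (x_2/x_1)·x_1 into the budget: x_1* = M/(p_1 + p_2·(x_2/x_1)).
Numerically x_2/x_1 = 1.10538, so x_1* = 26/(7.6 + 6.22·1.10538) = 1.7961 and x_2* = 1.10538·1.7961 = 1.9854.
Expenditure on x_2: 6.22·1.9854 = 12.3493; share = 0.475.

share on x_2 = 0.475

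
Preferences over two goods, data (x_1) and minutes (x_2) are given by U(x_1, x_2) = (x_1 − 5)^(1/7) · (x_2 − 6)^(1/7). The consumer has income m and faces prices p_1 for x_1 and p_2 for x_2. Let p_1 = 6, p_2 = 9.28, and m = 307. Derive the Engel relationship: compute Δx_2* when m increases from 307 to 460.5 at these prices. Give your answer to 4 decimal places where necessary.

Δx_2* = 8.2705

This is Cobb-Douglas in (x_1−5, x_2−6): tangency gives 1/7·p_2·(x_2−6) = 1/7·p_1·(x_1−5).
Substituting into the budget: x_1* = 5 + 0.5·(m − 5·p_1 − 6·p_2)/p_1, and x_2* = 6 + 0.5·(…)/p_2.
Discretionary income = 307 − 5·6 − 6·9.28 = 221.32; x_2* = 6 + 0.5·221.32/9.28 = 17.9246.
At m' = 460.5: x_2* = 26.195. Change: 26.195 − 17.9246 = 8.2705.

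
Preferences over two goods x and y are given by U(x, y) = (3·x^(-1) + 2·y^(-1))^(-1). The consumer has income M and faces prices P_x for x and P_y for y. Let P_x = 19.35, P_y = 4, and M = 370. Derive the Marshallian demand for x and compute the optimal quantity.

x* = 13.9447

Substitute y = (y/x)·x into the budget: x* = M/(P_x + P_y·(y/x)).
Numerically y/x = 1.795828, so x* = 370/(19.35 + 4·1.795828) = 13.9447.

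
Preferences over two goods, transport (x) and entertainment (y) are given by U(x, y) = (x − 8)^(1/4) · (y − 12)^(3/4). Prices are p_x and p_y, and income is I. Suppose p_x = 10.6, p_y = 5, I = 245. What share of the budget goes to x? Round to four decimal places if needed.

This is Cobb-Douglas in (x−8, y−12): tangency gives 0.25·p_y·(y−12) = 0.75·p_x·(x−8).
Substituting into the budget: x* = 8 + 0.25·(I − 8·p_x − 12·p_y)/p_x, and y* = 12 + 0.75·(…)/p_y.
Discretionary income = 245 − 8·10.6 − 12·5 = 100.2; x* = 8 + 0.25·100.2/10.6 = 10.3632; y* = 12 + 0.75·100.2/5 = 27.03.
Expenditure on x: 10.6·10.3632 = 109.85; share = 0.4484.

share on x = 0.4484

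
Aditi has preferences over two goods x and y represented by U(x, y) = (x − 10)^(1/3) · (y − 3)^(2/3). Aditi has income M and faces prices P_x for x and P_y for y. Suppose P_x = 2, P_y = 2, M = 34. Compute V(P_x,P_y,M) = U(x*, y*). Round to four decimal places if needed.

V = 2.1165

After buying the subsistence bundle (10, 3), a share 1/3 of the remaining income goes to x: x* = 10 + 1/3·(M − 10P_x − 3P_y)/P_x.
Discretionary income = 34 − 10·2 − 3·2 = 8; x* = 10 + 1/3·8/2 = 11.3333; y* = 3 + 2/3·8/2 = 5.6667.
Utility at the optimum: U(11.3333, 5.6667) = 2.1165.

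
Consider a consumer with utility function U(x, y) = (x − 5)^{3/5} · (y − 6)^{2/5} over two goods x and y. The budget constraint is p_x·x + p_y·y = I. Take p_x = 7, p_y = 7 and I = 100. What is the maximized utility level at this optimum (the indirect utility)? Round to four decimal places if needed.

V = 1.6763

This is Cobb-Douglas in (x−5, y−6): tangency gives 0.6·p_y·(y−6) = 0.4·p_x·(x−5).
Substituting into the budget: x* = 5 + 0.6·(I − 5·p_x − 6·p_y)/p_x, and y* = 6 + 0.4·(…)/p_y.
Discretionary income = 100 − 5·7 − 6·7 = 23; x* = 5 + 0.6·23/7 = 6.9714; y* = 6 + 0.4·23/7 = 7.3143.
Utility at the optimum: U(6.9714, 7.3143) = 1.6763.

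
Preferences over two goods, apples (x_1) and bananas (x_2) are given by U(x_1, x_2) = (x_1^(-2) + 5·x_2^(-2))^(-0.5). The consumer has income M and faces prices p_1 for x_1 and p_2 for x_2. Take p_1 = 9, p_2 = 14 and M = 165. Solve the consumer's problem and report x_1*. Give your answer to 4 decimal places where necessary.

MRS = MU_x_1/MU_x_2 = (1/5)·(x_2/x_1)^(3). Set equal to p_1/p_2.
Hence x_2/x_1 = (5·p_1/p_2)^(1/(3)), i.e. raised to the 1/3 power.
With the ratio pinned down, the budget gives x_1* = M/(p_1 + p_2·(x_2/x_1)) and x_2* = (x_2/x_1)·x_1*.
Numerically x_2/x_1 = 1.475802, so x_1* = 165/(9 + 14·1.475802) = 5.5628.

x_1* = 5.5628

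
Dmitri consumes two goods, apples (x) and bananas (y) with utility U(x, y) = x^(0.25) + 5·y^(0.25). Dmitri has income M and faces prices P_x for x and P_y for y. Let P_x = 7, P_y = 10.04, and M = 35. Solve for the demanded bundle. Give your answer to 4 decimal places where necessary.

MRS = MU_x/MU_y = (1/5)·(y/x)^(0.75). Set equal to P_x/P_y.
Hence y/x = (5·P_x/P_y)^(1/(0.75)), i.e. raised to the 4/3 power.
With the ratio pinned down, the budget gives x* = M/(P_x + P_y·(y/x)) and y* = (y/x)·x*.
Numerically y/x = 5.285821, so x* = 35/(7 + 10.04·5.285821) = 0.5827 and y* = 5.285821·0.5827 = 3.0798.

x* = 0.5827, y* = 3.0798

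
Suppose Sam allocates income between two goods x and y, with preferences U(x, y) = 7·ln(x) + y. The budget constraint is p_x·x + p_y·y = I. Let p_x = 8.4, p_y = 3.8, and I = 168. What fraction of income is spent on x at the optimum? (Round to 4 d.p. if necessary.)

share on x = 0.1583

MU_x = 7/x, MU_y = 1. Tangency: 7/x = p_x/p_y.
So x*(p_x,p_y) = 7·p_y/p_x, independent of income; and y* = (I − 7·p_y)/p_y.
At the given prices: x* = 7·3.8/8.4 = 3.1667, and y* = 37.2105.
Expenditure on x: 8.4·3.1667 = 26.6; share = 0.1583.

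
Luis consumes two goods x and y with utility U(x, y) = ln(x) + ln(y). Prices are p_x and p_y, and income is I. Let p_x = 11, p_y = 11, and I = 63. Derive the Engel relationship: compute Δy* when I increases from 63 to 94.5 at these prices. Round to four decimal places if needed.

The MRS is y/x. Set MRS = p_x/p_y.
Rearranging, p_y·y = p_x·x. Substituting into the budget gives p_x·x·(1 + 1) = I.
Demand: x*(p_x,p_y,I) = 0.5·I/p_x and y* = 0.5·I/p_y.
At p_x=11, p_y=11, I=63: y* = 0.5·63/11 = 2.8636.
At I' = 94.5: y* = 4.2955. Change: 4.2955 − 2.8636 = 1.4318.

Δy* = 1.4318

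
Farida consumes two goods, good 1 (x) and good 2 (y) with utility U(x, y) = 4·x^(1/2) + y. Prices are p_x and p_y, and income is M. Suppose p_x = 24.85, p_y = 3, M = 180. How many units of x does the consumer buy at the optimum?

Solve: √x = 2·p_y/p_x, so x*(p_x,p_y) = (2·p_y/p_x)², and y* = (M − p_x·x*)/p_y.
Plugging in: x* = (2·3/24.85)² = 0.0583.

x* = 0.0583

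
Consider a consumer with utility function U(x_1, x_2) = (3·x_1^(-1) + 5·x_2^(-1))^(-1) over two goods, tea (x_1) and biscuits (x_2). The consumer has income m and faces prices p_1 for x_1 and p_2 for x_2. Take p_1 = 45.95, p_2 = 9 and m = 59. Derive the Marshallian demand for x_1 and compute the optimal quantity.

x_1* = 0.8171

MU_x_1 ∝ 3·x_1^(-2), MU_x_2 ∝ 5·x_2^(-2), so MRS = (3/5)·(x_2/x_1)^(2) = p_1/p_2.
Hence x_2/x_1 = ((5/3)·p_1/p_2)^(1/(2)), i.e. raised to the 0.5 power.
Substitute x_2 = (x_2/x_1)·x_1 into the budget: x_1* = m/(p_1 + p_2·(x_2/x_1)).
Numerically x_2/x_1 = 2.917063, so x_1* = 59/(45.95 + 9·2.917063) = 0.8171.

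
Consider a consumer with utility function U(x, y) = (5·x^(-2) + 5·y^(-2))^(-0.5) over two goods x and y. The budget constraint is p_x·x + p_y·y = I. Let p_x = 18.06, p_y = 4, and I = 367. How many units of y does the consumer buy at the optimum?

With the ratio pinned down, the budget gives x* = I/(p_x + p_y·(y/x)) and y* = (y/x)·x*.
Numerically y/x = 1.652796, so x* = 367/(18.06 + 4·1.652796) = 14.8757 and y* = 1.652796·14.8757 = 24.5864.

y* = 24.5864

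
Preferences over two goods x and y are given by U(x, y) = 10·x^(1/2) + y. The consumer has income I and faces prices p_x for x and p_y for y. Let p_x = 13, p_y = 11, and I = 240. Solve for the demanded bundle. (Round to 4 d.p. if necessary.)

x* = 17.8994, y* = 0.6643

Set MRS = p_x/p_y: 5·x^(−1/2) = p_x/p_y.
Thus x* = (5·p_y/p_x)² — independent of I — with the rest of income spent on y.
Plugging in: x* = (5·11/13)² = 17.8994, y* = 0.6643.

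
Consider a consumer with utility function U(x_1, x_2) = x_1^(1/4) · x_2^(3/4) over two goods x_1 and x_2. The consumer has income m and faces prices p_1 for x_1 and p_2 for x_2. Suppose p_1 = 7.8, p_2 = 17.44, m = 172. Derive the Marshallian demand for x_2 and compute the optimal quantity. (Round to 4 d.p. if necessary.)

x_2* = 7.3968

Demand: x_1*(p_1,p_2,m) = 0.25·m/p_1 and x_2* = 0.75·m/p_2.
At p_1=7.8, p_2=17.44, m=172: x_2* = 0.75·172/17.44 = 7.3968.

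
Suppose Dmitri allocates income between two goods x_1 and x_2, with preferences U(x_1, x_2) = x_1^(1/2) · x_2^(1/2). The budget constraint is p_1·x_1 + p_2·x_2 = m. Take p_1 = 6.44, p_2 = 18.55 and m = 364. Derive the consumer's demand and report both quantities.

x_1* = 28.2609, x_2* = 9.8113

The MRS is x_2/x_1. Set MRS = p_1/p_2.
So 0.5·p_2·x_2 = 0.5·p_1·x_1; combined with the budget, a share 0.5 of income goes to x_1.
Demand: x_1*(p_1,p_2,m) = 0.5·m/p_1 and x_2* = 0.5·m/p_2.
At p_1=6.44, p_2=18.55, m=364: x_1* = 0.5·364/6.44 = 28.2609, x_2* = 9.8113.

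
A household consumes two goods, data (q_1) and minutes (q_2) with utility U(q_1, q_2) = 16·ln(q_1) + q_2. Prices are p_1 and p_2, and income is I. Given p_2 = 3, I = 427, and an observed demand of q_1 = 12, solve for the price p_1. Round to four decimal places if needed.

p_1 = 4

MU_q_1 = 16/q_1, MU_q_2 = 1. Tangency: 16/q_1 = p_1/p_2.
So q_1*(p_1,p_2) = 16·p_2/p_1, independent of income; and q_2* = (I − 16·p_2)/p_2.
Set q_1* = 12 in the demand function and solve for p_1: p_1 = 4.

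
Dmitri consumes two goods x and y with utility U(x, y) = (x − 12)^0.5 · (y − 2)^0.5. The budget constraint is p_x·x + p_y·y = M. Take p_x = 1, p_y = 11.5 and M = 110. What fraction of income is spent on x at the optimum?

share on x = 0.45

MRS = (y−2)/(x−12). Tangency with p_x/p_y gives y−2 = (p_x/p_y)·(x−12).
Substituting into the budget: x* = 12 + 0.5·(M − 12·p_x − 2·p_y)/p_x, and y* = 2 + 0.5·(…)/p_y.
Discretionary income = 110 − 12·1 − 2·11.5 = 75; x* = 12 + 0.5·75/1 = 49.5; y* = 2 + 0.5·75/11.5 = 5.2609.
Expenditure on x: 1·49.5 = 49.5; share = 0.45.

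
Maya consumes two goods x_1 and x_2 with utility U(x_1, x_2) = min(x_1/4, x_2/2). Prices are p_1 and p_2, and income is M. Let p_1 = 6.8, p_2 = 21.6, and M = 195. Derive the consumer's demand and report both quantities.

Here 4·6.8 + 2·21.6 = 70.4, giving x_1* = 11.0795 and x_2* = 5.5398.

x_1* = 11.0795, x_2* = 5.5398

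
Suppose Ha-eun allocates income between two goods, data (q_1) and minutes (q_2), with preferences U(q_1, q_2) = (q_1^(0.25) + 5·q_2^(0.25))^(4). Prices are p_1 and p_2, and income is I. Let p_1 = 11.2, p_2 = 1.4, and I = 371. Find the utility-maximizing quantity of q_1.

q_1* = 1.8301

With the ratio pinned down, the budget gives q_1* = I/(p_1 + p_2·(q_2/q_1)) and q_2* = (q_2/q_1)·q_1*.
Numerically q_2/q_1 = 136.798076, so q_1* = 371/(11.2 + 1.4·136.798076) = 1.8301.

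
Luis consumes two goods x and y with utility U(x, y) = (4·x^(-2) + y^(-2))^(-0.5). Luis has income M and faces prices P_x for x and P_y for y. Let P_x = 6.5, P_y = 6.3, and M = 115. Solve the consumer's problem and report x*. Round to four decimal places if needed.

From the CES first-order condition, 4·(y/x)^(3) = P_x/P_y.
Solve for the ratio: y/x = [(1/4)·P_x/P_y]^(1/3).
With the ratio pinned down, the budget gives x* = M/(P_x + P_y·(y/x)) and y* = (y/x)·x*.
Numerically y/x = 0.636557, so x* = 115/(6.5 + 6.3·0.636557) = 10.9416.

x* = 10.9416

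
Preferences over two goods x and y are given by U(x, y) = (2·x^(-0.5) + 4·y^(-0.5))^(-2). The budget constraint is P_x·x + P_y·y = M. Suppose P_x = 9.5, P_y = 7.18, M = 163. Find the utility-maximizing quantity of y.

With the ratio pinned down, the budget gives x* = M/(P_x + P_y·(y/x)) and y* = (y/x)·x*.
Numerically y/x = 1.913167, so x* = 163/(9.5 + 7.18·1.913167) = 7.0148 and y* = 1.913167·7.0148 = 13.4205.

y* = 13.4205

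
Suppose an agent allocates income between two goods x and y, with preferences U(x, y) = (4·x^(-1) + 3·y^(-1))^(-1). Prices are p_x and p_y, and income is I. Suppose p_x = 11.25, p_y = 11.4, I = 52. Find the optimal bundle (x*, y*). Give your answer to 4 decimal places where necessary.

MRS = MU_x/MU_y = (4/3)·(y/x)^(2). Set equal to p_x/p_y.
Solve for the ratio: y/x = [(3/4)·p_x/p_y]^(0.5).
With the ratio pinned down, the budget gives x* = I/(p_x + p_y·(y/x)) and y* = (y/x)·x*.
Numerically y/x = 0.860309, so x* = 52/(11.25 + 11.4·0.860309) = 2.4694 and y* = 0.860309·2.4694 = 2.1245.

x* = 2.4694, y* = 2.1245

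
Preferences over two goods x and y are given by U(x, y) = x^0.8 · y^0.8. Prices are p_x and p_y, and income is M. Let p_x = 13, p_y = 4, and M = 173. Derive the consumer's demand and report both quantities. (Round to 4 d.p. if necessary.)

The MRS is y/x. Set MRS = p_x/p_y.
So 0.8·p_y·y = 0.8·p_x·x; combined with the budget, a share 0.5 of income goes to x.
Demand: x*(p_x,p_y,M) = 0.5·M/p_x and y* = 0.5·M/p_y.
At p_x=13, p_y=4, M=173: x* = 0.5·173/13 = 6.6538, y* = 21.625.

x* = 6.6538, y* = 21.625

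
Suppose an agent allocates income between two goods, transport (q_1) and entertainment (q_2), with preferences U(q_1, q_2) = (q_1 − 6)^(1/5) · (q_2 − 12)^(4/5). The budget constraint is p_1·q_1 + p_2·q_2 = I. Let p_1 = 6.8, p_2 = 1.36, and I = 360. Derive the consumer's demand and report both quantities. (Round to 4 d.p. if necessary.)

q_1* = 14.9082, q_2* = 190.1647

This is Cobb-Douglas in (q_1−6, q_2−12): tangency gives 0.2·p_2·(q_2−12) = 0.8·p_1·(q_1−6).
Substituting into the budget: q_1* = 6 + 0.2·(I − 6·p_1 − 12·p_2)/p_1, and q_2* = 12 + 0.8·(…)/p_2.
Discretionary income = 360 − 6·6.8 − 12·1.36 = 302.88; q_1* = 6 + 0.2·302.88/6.8 = 14.9082; q_2* = 12 + 0.8·302.88/1.36 = 190.1647.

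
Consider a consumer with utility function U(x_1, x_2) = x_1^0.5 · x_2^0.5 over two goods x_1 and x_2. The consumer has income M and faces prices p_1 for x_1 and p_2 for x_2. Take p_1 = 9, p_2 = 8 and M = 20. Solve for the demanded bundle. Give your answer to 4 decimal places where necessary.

Tangency: MRS = x_2/x_1 = p_1/p_2.
So 0.5·p_2·x_2 = 0.5·p_1·x_1; combined with the budget, a share 0.5 of income goes to x_1.
Demand: x_1*(p_1,p_2,M) = 0.5·M/p_1 and x_2* = 0.5·M/p_2.
At p_1=9, p_2=8, M=20: x_1* = 0.5·20/9 = 1.1111, x_2* = 1.25.

x_1* = 1.1111, x_2* = 1.25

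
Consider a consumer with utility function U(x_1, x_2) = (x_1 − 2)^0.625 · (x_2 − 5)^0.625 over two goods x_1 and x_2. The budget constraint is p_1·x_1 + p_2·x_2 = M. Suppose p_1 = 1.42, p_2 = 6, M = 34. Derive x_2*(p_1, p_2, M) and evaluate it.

After buying the subsistence bundle (2, 5), a share 0.5 of the remaining income goes to x_1: x_1* = 2 + 0.5·(M − 2p_1 − 5p_2)/p_1.
Discretionary income = 34 − 2·1.42 − 5·6 = 1.16; x_2* = 5 + 0.5·1.16/6 = 5.0967.

x_2* = 5.0967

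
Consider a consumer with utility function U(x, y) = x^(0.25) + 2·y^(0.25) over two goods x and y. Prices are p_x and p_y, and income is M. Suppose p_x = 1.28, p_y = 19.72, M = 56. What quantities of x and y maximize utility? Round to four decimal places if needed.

x* = 21.7371, y* = 1.4288

From the CES first-order condition, (1/2)·(y/x)^(0.75) = p_x/p_y.
Solve for the ratio: y/x = [2·p_x/p_y]^(4/3).
Substitute y = (y/x)·x into the budget: x* = M/(p_x + p_y·(y/x)).
Numerically y/x = 0.065732, so x* = 56/(1.28 + 19.72·0.065732) = 21.7371 and y* = 0.065732·21.7371 = 1.4288.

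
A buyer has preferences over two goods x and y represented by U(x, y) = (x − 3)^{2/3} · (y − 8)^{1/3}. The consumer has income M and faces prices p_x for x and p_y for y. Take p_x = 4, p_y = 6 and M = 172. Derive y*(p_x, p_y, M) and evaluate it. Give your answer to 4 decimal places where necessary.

After buying the subsistence bundle (3, 8), a share 2/3 of the remaining income goes to x: x* = 3 + 2/3·(M − 3p_x − 8p_y)/p_x.
Discretionary income = 172 − 3·4 − 8·6 = 112; y* = 8 + 1/3·112/6 = 14.2222.

y* = 14.2222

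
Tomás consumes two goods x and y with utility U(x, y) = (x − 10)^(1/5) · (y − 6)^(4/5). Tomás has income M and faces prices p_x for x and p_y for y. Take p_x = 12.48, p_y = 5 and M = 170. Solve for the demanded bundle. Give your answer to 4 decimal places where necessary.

MRS = (1/4)·(y−6)/(x−10). Tangency with p_x/p_y gives y−6 = 4·(p_x/p_y)·(x−10).
Substituting into the budget: x* = 10 + 0.2·(M − 10·p_x − 6·p_y)/p_x, and y* = 6 + 0.8·(…)/p_y.
Discretionary income = 170 − 10·12.48 − 6·5 = 15.2; x* = 10 + 0.2·15.2/12.48 = 10.2436; y* = 6 + 0.8·15.2/5 = 8.432.

x* = 10.2436, y* = 8.432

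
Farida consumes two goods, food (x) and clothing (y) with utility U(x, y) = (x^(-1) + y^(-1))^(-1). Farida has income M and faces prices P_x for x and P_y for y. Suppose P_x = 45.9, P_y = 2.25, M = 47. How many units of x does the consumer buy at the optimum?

x* = 0.8384

From the CES first-order condition, (y/x)^(2) = P_x/P_y.
Solve for the ratio: y/x = [P_x/P_y]^(0.5).
With the ratio pinned down, the budget gives x* = M/(P_x + P_y·(y/x)) and y* = (y/x)·x*.
Numerically y/x = 4.516636, so x* = 47/(45.9 + 2.25·4.516636) = 0.8384.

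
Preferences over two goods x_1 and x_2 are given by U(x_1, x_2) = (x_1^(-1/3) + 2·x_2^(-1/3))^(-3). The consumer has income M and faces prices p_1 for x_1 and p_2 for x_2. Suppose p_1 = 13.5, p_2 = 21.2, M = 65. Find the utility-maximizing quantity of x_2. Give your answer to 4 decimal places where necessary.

MU_x_1 ∝ x_1^(-4/3), MU_x_2 ∝ 2·x_2^(-4/3), so MRS = (1/2)·(x_2/x_1)^(4/3) = p_1/p_2.
Hence x_2/x_1 = (2·p_1/p_2)^(1/(4/3)), i.e. raised to the 0.75 power.
With the ratio pinned down, the budget gives x_1* = M/(p_1 + p_2·(x_2/x_1)) and x_2* = (x_2/x_1)·x_1*.
Numerically x_2/x_1 = 1.198867, so x_1* = 65/(13.5 + 21.2·1.198867) = 1.6703 and x_2* = 1.198867·1.6703 = 2.0024.

x_2* = 2.0024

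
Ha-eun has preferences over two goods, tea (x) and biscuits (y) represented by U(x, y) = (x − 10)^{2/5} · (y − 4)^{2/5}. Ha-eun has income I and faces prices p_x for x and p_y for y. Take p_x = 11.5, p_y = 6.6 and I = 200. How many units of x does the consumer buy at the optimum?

This is Cobb-Douglas in (x−10, y−4): tangency gives 0.4·p_y·(y−4) = 0.4·p_x·(x−10).
After buying the subsistence bundle (10, 4), a share 0.5 of the remaining income goes to x: x* = 10 + 0.5·(I − 10p_x − 4p_y)/p_x.
Discretionary income = 200 − 10·11.5 − 4·6.6 = 58.6; x* = 10 + 0.5·58.6/11.5 = 12.5478.

x* = 12.5478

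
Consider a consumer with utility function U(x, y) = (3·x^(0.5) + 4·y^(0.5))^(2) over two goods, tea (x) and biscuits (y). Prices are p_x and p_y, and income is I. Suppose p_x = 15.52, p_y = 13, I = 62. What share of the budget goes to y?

MU_x ∝ 3·x^(-0.5), MU_y ∝ 4·y^(-0.5), so MRS = (3/4)·(y/x)^(0.5) = p_x/p_y.
Hence y/x = ((4/3)·p_x/p_y)^(1/(0.5)), i.e. raised to the 2 power.
Substitute y = (y/x)·x into the budget: x* = I/(p_x + p_y·(y/x)).
Numerically y/x = 2.533811, so x* = 62/(15.52 + 13·2.533811) = 1.2794 and y* = 2.533811·1.2794 = 3.2418.
Expenditure on y: 13·3.2418 = 42.1434; share = 0.6797.

share on y = 0.6797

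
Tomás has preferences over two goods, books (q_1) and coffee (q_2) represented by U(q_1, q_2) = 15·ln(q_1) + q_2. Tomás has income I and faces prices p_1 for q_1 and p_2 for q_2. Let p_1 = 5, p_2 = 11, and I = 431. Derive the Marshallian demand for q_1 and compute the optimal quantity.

q_1* = 33

MU_q_1 = 15/q_1, MU_q_2 = 1. Tangency: 15/q_1 = p_1/p_2.
So q_1*(p_1,p_2) = 15·p_2/p_1, independent of income; and q_2* = (I − 15·p_2)/p_2.
At the given prices: q_1* = 15·11/5 = 33.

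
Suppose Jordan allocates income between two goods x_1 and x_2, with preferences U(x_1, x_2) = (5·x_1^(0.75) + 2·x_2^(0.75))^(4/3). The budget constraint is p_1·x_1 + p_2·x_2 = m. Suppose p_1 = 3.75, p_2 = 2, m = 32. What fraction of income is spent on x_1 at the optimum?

share on x_1 = 0.8556

With the ratio pinned down, the budget gives x_1* = m/(p_1 + p_2·(x_2/x_1)) and x_2* = (x_2/x_1)·x_1*.
Numerically x_2/x_1 = 0.316406, so x_1* = 32/(3.75 + 2·0.316406) = 7.3012 and x_2* = 0.316406·7.3012 = 2.3102.
Expenditure on x_1: 3.75·7.3012 = 27.3797; share = 0.8556.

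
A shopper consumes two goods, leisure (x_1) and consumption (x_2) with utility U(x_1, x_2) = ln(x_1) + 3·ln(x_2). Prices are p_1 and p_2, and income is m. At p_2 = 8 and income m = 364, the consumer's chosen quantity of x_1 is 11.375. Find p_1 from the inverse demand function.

The MRS is (1/3)·x_2/x_1. Set MRS = p_1/p_2.
Rearranging, p_2·x_2 = 3·p_1·x_1. Substituting into the budget gives p_1·x_1·(1 + 3) = m.
Demand: x_1*(p_1,p_2,m) = 0.25·m/p_1 and x_2* = 0.75·m/p_2.
Set x_1* = 11.375 in the demand function and solve for p_1: p_1 = 8.

p_1 = 8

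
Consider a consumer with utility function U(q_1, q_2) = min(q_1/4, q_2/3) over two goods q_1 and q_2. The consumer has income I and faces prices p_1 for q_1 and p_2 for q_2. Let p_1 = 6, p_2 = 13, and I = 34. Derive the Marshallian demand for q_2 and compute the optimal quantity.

With perfect complements, no substitution: consume in ratio q_1:q_2 = 4:3.
Budget: p_1·q_1 + p_2·(3/4)·q_1 = I, so (4·p_1 + 3·p_2)·q_1 = 4·I.
Demand: q_1*(p_1,p_2,I) = 4·I/(4·p_1 + 3·p_2), q_2* = 3·I/(4·p_1 + 3·p_2).
Here 4·6 + 3·13 = 63, giving q_2* = 1.619.

q_2* = 1.619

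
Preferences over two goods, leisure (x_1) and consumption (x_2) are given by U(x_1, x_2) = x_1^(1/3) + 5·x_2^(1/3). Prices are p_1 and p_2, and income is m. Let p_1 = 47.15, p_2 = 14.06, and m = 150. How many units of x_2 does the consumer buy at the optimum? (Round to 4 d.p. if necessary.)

MRS = MU_x_1/MU_x_2 = (1/5)·(x_2/x_1)^(2/3). Set equal to p_1/p_2.
Solve for the ratio: x_2/x_1 = [5·p_1/p_2]^(1.5).
Substitute x_2 = (x_2/x_1)·x_1 into the budget: x_1* = m/(p_1 + p_2·(x_2/x_1)).
Numerically x_2/x_1 = 68.659332, so x_1* = 150/(47.15 + 14.06·68.659332) = 0.1481 and x_2* = 68.659332·0.1481 = 10.1718.

x_2* = 10.1718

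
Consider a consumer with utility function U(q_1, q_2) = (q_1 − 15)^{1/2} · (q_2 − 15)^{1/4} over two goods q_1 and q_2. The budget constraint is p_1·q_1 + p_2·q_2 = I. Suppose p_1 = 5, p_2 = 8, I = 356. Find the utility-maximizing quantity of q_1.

q_1* = 36.4667

Let q_1' = q_1−15, q_2' = q_2−15. MRS = 2·q_2'/q_1' = p_1/p_2.
Substituting into the budget: q_1* = 15 + 2/3·(I − 15·p_1 − 15·p_2)/p_1, and q_2* = 15 + 1/3·(…)/p_2.
Discretionary income = 356 − 15·5 − 15·8 = 161; q_1* = 15 + 2/3·161/5 = 36.4667.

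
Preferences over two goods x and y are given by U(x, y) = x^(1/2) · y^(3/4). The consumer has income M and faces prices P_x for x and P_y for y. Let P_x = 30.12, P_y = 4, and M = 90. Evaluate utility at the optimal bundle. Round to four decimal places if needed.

MU_x/MU_y = (0.5·y)/(0.75·x); tangency sets this equal to P_x/P_y.
Rearranging, P_y·y = (3/2)·P_x·x. Substituting into the budget gives P_x·x·(1 + (3/2)) = M.
Demand: x*(P_x,P_y,M) = 0.4·M/P_x and y* = 0.6·M/P_y.
At P_x=30.12, P_y=4, M=90: x* = 0.4·90/30.12 = 1.1952, y* = 13.5.
Utility at the optimum: U(1.1952, 13.5) = 7.6997.

V = 7.6997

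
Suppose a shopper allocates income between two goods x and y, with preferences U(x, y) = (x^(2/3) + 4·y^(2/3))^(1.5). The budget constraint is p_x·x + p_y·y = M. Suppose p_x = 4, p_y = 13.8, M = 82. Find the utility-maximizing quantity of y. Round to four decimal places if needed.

With the ratio pinned down, the budget gives x* = M/(p_x + p_y·(y/x)) and y* = (y/x)·x*.
Numerically y/x = 1.558557, so x* = 82/(4 + 13.8·1.558557) = 3.2147 and y* = 1.558557·3.2147 = 5.0102.

y* = 5.0102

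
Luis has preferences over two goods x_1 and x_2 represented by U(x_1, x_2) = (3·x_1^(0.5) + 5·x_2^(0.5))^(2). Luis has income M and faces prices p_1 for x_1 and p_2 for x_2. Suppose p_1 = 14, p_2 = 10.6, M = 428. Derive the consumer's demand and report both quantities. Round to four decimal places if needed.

x_1* = 6.5481, x_2* = 31.729

MRS = MU_x_1/MU_x_2 = (3/5)·(x_2/x_1)^(0.5). Set equal to p_1/p_2.
Solve for the ratio: x_2/x_1 = [(5/3)·p_1/p_2]^(2).
Substitute x_2 = (x_2/x_1)·x_1 into the budget: x_1* = M/(p_1 + p_2·(x_2/x_1)).
Numerically x_2/x_1 = 4.845536, so x_1* = 428/(14 + 10.6·4.845536) = 6.5481 and x_2* = 4.845536·6.5481 = 31.729.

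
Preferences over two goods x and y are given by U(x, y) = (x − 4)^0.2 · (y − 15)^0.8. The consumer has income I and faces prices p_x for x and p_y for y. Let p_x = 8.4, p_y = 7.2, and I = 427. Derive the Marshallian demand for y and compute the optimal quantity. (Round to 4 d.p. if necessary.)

y* = 46.7111

MRS = (1/4)·(y−15)/(x−4). Tangency with p_x/p_y gives y−15 = 4·(p_x/p_y)·(x−4).
After buying the subsistence bundle (4, 15), a share 0.2 of the remaining income goes to x: x* = 4 + 0.2·(I − 4p_x − 15p_y)/p_x.
Discretionary income = 427 − 4·8.4 − 15·7.2 = 285.4; y* = 15 + 0.8·285.4/7.2 = 46.7111.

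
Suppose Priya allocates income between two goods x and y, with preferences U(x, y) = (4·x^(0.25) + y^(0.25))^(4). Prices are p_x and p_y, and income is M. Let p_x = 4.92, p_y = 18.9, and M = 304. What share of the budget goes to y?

share on y = 0.0914

MU_x ∝ 4·x^(-0.75), MU_y ∝ y^(-0.75), so MRS = 4·(y/x)^(0.75) = p_x/p_y.
Solve for the ratio: y/x = [(1/4)·p_x/p_y]^(4/3).
Substitute y = (y/x)·x into the budget: x* = M/(p_x + p_y·(y/x)).
Numerically y/x = 0.026177, so x* = 304/(4.92 + 18.9·0.026177) = 56.1429 and y* = 0.026177·56.1429 = 1.4697.
Expenditure on y: 18.9·1.4697 = 27.7767; share = 0.0914.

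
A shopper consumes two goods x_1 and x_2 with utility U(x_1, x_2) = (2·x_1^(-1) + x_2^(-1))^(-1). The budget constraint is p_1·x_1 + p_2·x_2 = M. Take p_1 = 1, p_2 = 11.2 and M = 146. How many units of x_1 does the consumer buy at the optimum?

MU_x_1 ∝ 2·x_1^(-2), MU_x_2 ∝ x_2^(-2), so MRS = 2·(x_2/x_1)^(2) = p_1/p_2.
Solve for the ratio: x_2/x_1 = [(1/2)·p_1/p_2]^(0.5).
With the ratio pinned down, the budget gives x_1* = M/(p_1 + p_2·(x_2/x_1)) and x_2* = (x_2/x_1)·x_1*.
Numerically x_2/x_1 = 0.211289, so x_1* = 146/(1 + 11.2·0.211289) = 43.3694.

x_1* = 43.3694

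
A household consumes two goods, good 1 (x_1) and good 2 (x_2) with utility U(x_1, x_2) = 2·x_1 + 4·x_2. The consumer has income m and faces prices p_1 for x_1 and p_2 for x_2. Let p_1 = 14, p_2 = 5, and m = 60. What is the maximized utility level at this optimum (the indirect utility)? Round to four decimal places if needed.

V = 48

Numerically: x_1* = 0, x_2* = 12.
Utility at the optimum: U(0, 12) = 48.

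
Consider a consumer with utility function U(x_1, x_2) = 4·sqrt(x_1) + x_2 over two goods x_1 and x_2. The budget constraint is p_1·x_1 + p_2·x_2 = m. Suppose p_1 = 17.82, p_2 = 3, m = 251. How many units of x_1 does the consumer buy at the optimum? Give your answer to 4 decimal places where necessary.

x_1* = 0.1134

MU_x_1 = 2/√x_1, MU_x_2 = 1. Tangency: 2/√x_1 = p_1/p_2.
Solve: √x_1 = 2·p_2/p_1, so x_1*(p_1,p_2) = (2·p_2/p_1)², and x_2* = (m − p_1·x_1*)/p_2.
Plugging in: x_1* = (2·3/17.82)² = 0.1134.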